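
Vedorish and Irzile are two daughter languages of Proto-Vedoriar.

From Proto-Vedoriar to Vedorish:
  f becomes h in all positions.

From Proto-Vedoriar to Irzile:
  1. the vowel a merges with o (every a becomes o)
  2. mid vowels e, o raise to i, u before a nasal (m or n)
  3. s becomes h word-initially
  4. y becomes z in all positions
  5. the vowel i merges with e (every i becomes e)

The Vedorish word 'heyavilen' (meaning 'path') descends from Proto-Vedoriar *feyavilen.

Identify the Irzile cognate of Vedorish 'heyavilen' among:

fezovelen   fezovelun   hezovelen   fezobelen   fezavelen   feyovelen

fezovelen

Irzile: *feyavilen
  feyavilen → feyovilen   [vowel merger]
  feyovilen → feyovilin   [pre-nasal raising]
  feyovilin (rule 3 does not apply)
  feyovilin → fezovilin   [unconditioned shift]
  fezovilin → fezovelen   [vowel merger]
  giving Irzile fezovelen.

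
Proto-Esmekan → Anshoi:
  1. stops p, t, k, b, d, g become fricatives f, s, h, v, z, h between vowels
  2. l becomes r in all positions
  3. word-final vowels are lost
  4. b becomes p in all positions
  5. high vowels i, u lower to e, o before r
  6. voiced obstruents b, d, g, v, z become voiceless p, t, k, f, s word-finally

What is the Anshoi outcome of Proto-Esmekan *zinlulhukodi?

zinrorhuhos

Anshoi: start from *zinlulhukodi.
  rule 1 (intervocalic lenition): zinlulhukodi → zinlulhuhozi
  rule 2 (unconditioned shift): zinlulhuhozi → zinrurhuhozi
  rule 3 (apocope): zinrurhuhozi → zinrurhuhoz
  rule 4: no change — zinrurhuhoz
  rule 5 (pre-rhotic lowering): zinrurhuhoz → zinrorhuhoz
  rule 6 (final devoicing): zinrorhuhoz → zinrorhuhos
  ⇒ Anshoi zinrorhuhos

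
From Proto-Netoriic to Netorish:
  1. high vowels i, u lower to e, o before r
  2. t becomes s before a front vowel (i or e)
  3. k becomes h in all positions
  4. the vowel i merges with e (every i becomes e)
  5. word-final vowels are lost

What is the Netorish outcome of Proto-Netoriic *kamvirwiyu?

hamverwey

Netorish: start from *kamvirwiyu.
  rule 1 (pre-rhotic lowering): kamvirwiyu → kamverwiyu
  rule 2: no change — kamverwiyu
  rule 3 (unconditioned shift): kamverwiyu → hamverwiyu
  rule 4 (vowel merger): hamverwiyu → hamverweyu
  rule 5 (apocope): hamverweyu → hamverwey
  ⇒ Netorish hamverwey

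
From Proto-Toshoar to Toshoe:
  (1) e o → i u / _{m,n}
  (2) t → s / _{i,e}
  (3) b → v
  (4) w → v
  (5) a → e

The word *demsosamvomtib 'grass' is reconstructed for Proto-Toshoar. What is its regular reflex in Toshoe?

dimsosemvumsiv

Toshoe: start from *demsosamvomtib.
  rule 1 (pre-nasal raising): demsosamvomtib → dimsosamvumtib
  rule 2 (palatalisation): dimsosamvumtib → dimsosamvumsib
  rule 3 (unconditioned shift): dimsosamvumsib → dimsosamvumsiv
  rule 4: no change — dimsosamvumsiv
  rule 5 (vowel merger): dimsosamvumsiv → dimsosemvumsiv
  ⇒ Toshoe dimsosemvumsiv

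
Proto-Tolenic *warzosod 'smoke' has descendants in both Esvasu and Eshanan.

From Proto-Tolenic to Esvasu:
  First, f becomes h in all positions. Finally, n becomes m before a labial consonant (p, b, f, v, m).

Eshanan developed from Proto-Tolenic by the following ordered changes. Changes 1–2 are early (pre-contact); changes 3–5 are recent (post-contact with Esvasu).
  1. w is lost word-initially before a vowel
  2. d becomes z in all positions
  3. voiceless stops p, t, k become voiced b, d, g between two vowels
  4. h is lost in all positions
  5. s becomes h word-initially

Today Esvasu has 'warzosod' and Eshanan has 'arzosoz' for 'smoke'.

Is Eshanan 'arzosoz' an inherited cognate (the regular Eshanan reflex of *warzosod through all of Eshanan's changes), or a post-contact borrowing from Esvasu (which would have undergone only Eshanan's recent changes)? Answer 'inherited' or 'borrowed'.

If inherited, *warzosod would pass through all of Eshanan's changes:
Eshanan: *warzosod > arzosod > arzosoz  (by glide loss, unconditioned shift)
If borrowed from Esvasu 'warzosod' after the early changes, it would undergo only the recent ones:
  rule 3 (intervocalic voicing): no change (warzosod)
  rule 4 (h-loss): no change (warzosod)
  rule 5 (debuccalisation): no change (warzosod)
  ⇒ as a loan: warzosod
Eshanan 'arzosoz' matches the inherited outcome exactly, so it is an inherited cognate, not a loan.

inherited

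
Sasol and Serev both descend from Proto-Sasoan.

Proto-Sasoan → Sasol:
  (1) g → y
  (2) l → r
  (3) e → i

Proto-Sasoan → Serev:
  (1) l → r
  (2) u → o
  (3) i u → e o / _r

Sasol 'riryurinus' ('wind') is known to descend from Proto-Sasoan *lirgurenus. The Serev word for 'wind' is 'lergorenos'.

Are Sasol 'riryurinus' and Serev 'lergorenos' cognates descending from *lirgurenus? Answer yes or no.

no

Derive the expected Serev reflex of *lirgurenus:
Serev: *lirgurenus
  lirgurenus → rirgurenus   [unconditioned shift]
  rirgurenus → rirgorenos   [vowel merger]
  rirgorenos → rergorenos   [pre-rhotic lowering]
  giving Serev rergorenos.
The regular Serev reflex would be 'rergorenos', but the attested form is 'lergorenos'. The correspondence is irregular, so they are not cognates (the Serev form has a different source).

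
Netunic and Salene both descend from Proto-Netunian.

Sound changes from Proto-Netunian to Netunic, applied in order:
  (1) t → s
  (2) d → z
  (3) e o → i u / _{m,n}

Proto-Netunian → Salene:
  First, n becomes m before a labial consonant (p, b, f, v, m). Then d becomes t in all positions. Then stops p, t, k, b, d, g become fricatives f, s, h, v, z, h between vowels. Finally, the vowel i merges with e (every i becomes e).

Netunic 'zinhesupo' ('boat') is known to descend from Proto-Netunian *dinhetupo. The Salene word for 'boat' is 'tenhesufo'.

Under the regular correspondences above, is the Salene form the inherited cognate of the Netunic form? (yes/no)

Derive the expected Salene reflex of *dinhetupo:
Salene: *dinhetupo
  dinhetupo (rule 1 does not apply)
  dinhetupo → tinhetupo   [unconditioned shift]
  tinhetupo → tinhesufo   [intervocalic lenition]
  tinhesufo → tenhesufo   [vowel merger]
  giving Salene tenhesufo.
Salene 'tenhesufo' matches the regular reflex exactly, so the pair is cognate.

yes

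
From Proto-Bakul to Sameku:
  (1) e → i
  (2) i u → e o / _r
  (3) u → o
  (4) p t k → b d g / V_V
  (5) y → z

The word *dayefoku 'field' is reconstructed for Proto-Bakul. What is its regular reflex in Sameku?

Sameku: *dayefoku
  dayefoku → dayifoku   [vowel merger]
  dayifoku (rule 2 does not apply)
  dayifoku → dayifoko   [vowel merger]
  dayifoko → dayifogo   [intervocalic voicing]
  dayifogo → dazifogo   [unconditioned shift]
  giving Sameku dazifogo.

dazifogo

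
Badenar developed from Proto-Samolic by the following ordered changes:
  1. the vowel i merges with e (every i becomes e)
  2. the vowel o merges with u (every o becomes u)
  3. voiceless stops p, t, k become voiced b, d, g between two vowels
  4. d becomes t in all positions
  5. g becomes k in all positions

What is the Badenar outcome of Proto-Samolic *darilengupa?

Badenar: *darilengupa > darelengupa > darelenguba > tarelenguba > tarelenkuba  (by vowel merger, intervocalic voicing, unconditioned shift, unconditioned shift)

tarelenkuba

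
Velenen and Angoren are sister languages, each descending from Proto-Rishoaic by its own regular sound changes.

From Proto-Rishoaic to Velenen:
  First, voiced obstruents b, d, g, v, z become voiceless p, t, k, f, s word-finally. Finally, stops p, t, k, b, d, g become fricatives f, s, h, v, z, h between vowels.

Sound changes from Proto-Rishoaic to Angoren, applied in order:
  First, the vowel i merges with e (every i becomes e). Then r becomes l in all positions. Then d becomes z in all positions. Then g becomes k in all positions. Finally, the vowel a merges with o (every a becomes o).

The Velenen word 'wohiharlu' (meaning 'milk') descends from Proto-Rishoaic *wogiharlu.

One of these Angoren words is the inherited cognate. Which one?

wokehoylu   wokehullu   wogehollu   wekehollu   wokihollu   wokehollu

wokehollu

Angoren: start from *wogiharlu.
  rule 1 (vowel merger): wogiharlu → wogeharlu
  rule 2 (unconditioned shift): wogeharlu → wogehallu
  rule 3: no change — wogehallu
  rule 4 (unconditioned shift): wogehallu → wokehallu
  rule 5 (vowel merger): wokehallu → wokehollu
  ⇒ Angoren wokehollu
Among the options, 'wokehollu' alone shows every Angoren change applied in order.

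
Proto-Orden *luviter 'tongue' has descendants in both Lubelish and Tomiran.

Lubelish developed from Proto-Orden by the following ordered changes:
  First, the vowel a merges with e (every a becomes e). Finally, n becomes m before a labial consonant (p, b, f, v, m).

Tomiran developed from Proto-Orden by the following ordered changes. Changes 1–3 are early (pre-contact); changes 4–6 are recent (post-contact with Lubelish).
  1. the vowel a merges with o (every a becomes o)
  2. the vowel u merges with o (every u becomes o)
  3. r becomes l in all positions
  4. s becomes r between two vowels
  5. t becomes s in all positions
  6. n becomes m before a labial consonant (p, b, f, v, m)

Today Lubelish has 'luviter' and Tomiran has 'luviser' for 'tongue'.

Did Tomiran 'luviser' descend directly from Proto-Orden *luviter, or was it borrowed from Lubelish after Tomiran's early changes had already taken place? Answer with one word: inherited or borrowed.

borrowed

If inherited, *luviter would pass through all of Tomiran's changes:
Tomiran: start from *luviter.
  rule 1: no change — luviter
  rule 2 (vowel merger): luviter → loviter
  rule 3 (unconditioned shift): loviter → lovitel
  rule 4: no change — lovitel
  rule 5 (unconditioned shift): lovitel → lovisel
  rule 6: no change — lovisel
  ⇒ Tomiran lovisel
If borrowed from Lubelish 'luviter' after the early changes, it would undergo only the recent ones:
  rule 4 (rhotacism): no change (luviter)
  rule 5 (unconditioned shift): luviter → luviser
  rule 6 (nasal place assimilation): no change (luviser)
  ⇒ as a loan: luviser
Tomiran 'luviser' matches the loan outcome 'luviser', not the inherited 'lovisel' — it skipped the early Tomiran changes, so it was borrowed from Lubelish.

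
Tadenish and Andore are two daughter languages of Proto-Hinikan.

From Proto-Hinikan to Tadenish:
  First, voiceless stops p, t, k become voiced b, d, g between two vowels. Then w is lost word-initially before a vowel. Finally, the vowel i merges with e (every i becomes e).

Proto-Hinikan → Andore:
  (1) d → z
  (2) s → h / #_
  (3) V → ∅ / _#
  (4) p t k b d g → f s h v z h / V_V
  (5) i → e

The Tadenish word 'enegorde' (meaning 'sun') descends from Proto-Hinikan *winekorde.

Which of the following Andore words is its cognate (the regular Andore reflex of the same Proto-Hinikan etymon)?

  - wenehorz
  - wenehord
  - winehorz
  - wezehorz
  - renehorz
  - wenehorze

Andore: start from *winekorde.
  rule 1 (unconditioned shift): winekorde → winekorze
  rule 2: no change — winekorze
  rule 3 (apocope): winekorze → winekorz
  rule 4 (intervocalic lenition): winekorz → winehorz
  rule 5 (vowel merger): winehorz → wenehorz
  ⇒ Andore wenehorz

wenehorz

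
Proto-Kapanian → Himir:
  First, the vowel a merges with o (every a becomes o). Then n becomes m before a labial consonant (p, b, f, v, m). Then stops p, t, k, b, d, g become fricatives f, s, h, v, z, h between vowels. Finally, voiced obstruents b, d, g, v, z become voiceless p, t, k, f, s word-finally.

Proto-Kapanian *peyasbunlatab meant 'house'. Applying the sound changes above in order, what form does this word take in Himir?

Himir: *peyasbunlatab
  peyasbunlatab → peyosbunlotob   [vowel merger]
  peyosbunlotob (rule 2 does not apply)
  peyosbunlotob → peyosbunlosob   [intervocalic lenition]
  peyosbunlosob → peyosbunlosop   [final devoicing]
  giving Himir peyosbunlosop.

peyosbunlosop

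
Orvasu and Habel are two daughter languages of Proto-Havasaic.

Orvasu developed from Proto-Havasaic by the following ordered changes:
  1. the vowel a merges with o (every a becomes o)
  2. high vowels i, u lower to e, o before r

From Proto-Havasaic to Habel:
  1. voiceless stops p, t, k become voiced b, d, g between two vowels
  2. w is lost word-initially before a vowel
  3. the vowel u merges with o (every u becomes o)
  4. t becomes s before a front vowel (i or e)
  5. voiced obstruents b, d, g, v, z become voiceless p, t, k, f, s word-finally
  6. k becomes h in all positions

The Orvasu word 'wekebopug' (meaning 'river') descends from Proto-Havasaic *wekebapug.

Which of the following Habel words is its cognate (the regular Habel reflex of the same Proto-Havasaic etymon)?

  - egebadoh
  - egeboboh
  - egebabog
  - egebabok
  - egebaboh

egebaboh

Habel: *wekebapug > wegebabug > egebabug > egebabog > egebabok > egebaboh  (by intervocalic voicing, glide loss, vowel merger, final devoicing, unconditioned shift)
The other candidates each miss or misapply at least one Habel change.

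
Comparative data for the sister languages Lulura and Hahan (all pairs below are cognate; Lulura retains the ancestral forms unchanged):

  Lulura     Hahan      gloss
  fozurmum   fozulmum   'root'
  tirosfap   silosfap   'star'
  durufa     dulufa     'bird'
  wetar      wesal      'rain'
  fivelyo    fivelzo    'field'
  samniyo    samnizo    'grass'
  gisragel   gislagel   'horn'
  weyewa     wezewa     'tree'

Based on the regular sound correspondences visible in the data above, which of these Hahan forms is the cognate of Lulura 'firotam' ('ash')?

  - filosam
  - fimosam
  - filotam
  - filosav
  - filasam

filosam

tirosfap ~ silosfap — Lulura r corresponds to Hahan l between vowels (before a back vowel).
wetar ~ wesal — Lulura t corresponds to Hahan s between vowels (before a back vowel).
Applying these to Lulura 'firotam':
  firotam → filotam   (r→l between vowels (before a back vowel))
  filotam → filosam   (t→s between vowels (before a back vowel))
So the Hahan cognate is 'filosam'.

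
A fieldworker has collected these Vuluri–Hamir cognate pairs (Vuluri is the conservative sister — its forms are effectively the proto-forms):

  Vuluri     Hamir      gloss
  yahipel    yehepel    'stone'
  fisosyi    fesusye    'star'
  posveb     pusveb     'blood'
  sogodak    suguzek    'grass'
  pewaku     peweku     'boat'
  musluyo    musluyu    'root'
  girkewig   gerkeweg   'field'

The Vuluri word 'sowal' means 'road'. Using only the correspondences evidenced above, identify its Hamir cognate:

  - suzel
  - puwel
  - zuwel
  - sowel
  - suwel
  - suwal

fisosyi ~ fesusye, posveb ~ pusveb — Vuluri o corresponds to Hamir u after a consonant, before a consonant other than r, m, n, p, b, f, v.
yahipel ~ yehepel, sogodak ~ suguzek — Vuluri a corresponds to Hamir e after a consonant, before a consonant other than r, m, n, p, b, f, v.
Applying these to Vuluri 'sowal':
  sowal → suwal   (o→u after a consonant, before a consonant other than r, m, n, p, b, f, v)
  suwal → suwel   (a→e after a consonant, before a consonant other than r, m, n, p, b, f, v)
So the Hamir cognate is 'suwel'.

suwel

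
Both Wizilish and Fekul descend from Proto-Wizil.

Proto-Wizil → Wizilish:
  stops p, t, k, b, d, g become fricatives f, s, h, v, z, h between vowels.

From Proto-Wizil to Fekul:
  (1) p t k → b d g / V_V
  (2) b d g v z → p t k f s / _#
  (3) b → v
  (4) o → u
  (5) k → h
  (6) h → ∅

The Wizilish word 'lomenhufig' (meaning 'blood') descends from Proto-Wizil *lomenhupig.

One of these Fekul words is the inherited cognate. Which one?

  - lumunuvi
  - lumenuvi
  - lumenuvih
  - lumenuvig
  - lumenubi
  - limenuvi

lumenuvi

Fekul: *lomenhupig > lomenhubig > lomenhubik > lomenhuvik > lumenhuvik > lumenhuvih > lumenuvi  (by intervocalic voicing, final devoicing, unconditioned shift, vowel merger, unconditioned shift, h-loss)
Only 'lumenuvi' matches the regular Fekul development of *lomenhupig.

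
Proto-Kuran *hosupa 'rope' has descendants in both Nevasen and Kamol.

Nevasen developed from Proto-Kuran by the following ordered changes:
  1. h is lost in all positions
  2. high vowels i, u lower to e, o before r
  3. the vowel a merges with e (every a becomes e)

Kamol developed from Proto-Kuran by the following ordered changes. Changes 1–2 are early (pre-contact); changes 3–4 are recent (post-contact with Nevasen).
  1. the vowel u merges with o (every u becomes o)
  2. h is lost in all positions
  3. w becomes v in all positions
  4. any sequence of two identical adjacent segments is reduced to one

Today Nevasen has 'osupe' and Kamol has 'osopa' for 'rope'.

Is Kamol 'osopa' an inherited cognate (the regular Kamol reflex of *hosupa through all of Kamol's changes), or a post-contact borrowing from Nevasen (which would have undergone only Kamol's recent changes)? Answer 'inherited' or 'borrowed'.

If inherited, *hosupa would pass through all of Kamol's changes:
Kamol: *hosupa > hosopa > osopa  (by vowel merger, h-loss)
If borrowed from Nevasen 'osupe' after the early changes, it would undergo only the recent ones:
  rule 3 (unconditioned shift): no change (osupe)
  rule 4 (degemination): no change (osupe)
  ⇒ as a loan: osupe
Kamol 'osopa' matches the inherited outcome exactly, so it is an inherited cognate, not a loan.

inherited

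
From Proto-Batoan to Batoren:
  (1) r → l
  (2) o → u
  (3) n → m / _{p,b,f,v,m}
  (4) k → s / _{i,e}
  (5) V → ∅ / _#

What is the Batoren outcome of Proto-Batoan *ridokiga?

Batoren: *ridokiga
  ridokiga → lidokiga   [unconditioned shift]
  lidokiga → lidukiga   [vowel merger]
  lidukiga (rule 3 does not apply)
  lidukiga → lidusiga   [palatalisation]
  lidusiga → lidusig   [apocope]
  giving Batoren lidusig.

lidusig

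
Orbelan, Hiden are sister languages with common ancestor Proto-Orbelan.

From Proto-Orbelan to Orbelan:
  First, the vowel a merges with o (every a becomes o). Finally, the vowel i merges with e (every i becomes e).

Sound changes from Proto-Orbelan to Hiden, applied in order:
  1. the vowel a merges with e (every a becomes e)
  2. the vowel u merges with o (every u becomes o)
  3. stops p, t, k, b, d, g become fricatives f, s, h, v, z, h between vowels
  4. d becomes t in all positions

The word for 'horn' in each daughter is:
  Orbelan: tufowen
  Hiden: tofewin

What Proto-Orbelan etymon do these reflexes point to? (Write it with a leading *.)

Position 6: Orbelan has e, Hiden has i. Hiden preserves i here (none of its changes turn any other segment into i), so the proto-segment is *i.
Position 4: Orbelan has o, Hiden has e. Taking the neighbouring segments as reconstructed: Orbelan o could go back to *a or *o; Hiden e could go back to *a or *e — the one source consistent with every daughter is *a.
Position 2: Orbelan has u, Hiden has o. Orbelan preserves u here (none of its changes turn any other segment into u), so the proto-segment is *u.
Continuing position by position gives *tufawin; check it forward:
Orbelan: start from *tufawin.
  rule 1 (vowel merger): tufawin → tufowin
  rule 2 (vowel merger): tufowin → tufowen
  ⇒ Orbelan tufowen
Hiden: *tufawin > tufewin > tofewin  (by vowel merger, vowel merger)
No other proto-form is consistent with every reflex, so the reconstruction is *tufawin.

*tufawin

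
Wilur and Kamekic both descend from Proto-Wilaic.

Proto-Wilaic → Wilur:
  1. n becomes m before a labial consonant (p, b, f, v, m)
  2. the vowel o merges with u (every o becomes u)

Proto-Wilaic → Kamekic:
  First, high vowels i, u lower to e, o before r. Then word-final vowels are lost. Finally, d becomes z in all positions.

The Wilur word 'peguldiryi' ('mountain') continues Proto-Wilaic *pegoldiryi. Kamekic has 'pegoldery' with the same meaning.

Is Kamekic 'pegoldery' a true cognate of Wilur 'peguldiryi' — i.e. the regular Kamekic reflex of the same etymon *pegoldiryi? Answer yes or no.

no

Derive the expected Kamekic reflex of *pegoldiryi:
Kamekic: *pegoldiryi > pegolderyi > pegoldery > pegolzery  (by pre-rhotic lowering, apocope, unconditioned shift)
The regular Kamekic reflex would be 'pegolzery', but the attested form is 'pegoldery'. The correspondence is irregular, so they are not cognates (the Kamekic form has a different source).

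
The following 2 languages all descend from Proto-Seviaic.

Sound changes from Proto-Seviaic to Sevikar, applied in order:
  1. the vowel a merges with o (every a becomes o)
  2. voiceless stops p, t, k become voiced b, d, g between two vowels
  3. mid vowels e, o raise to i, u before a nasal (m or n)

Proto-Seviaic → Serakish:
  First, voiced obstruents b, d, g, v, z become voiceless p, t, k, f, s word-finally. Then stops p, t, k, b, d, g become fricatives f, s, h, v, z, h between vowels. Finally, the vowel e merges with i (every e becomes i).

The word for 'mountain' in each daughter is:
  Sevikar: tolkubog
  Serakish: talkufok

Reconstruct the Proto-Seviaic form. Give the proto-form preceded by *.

*talkupog

Position 2: Sevikar has o, Serakish has a. Serakish preserves a here (none of its changes turn any other segment into a), so the proto-segment is *a.
Position 8: Sevikar has g, Serakish has k. Taking the neighbouring segments as reconstructed: Sevikar g can only go back to *g; Serakish k could go back to *k or *g — the one source consistent with every daughter is *g.
Verify the candidate proto-form against each daughter:
Sevikar: *talkupog > tolkupog > tolkubog  (by vowel merger, intervocalic voicing)
Serakish: *talkupog > talkupok > talkufok  (by final devoicing, intervocalic lenition)
No other proto-form is consistent with every reflex, so the reconstruction is *talkupog.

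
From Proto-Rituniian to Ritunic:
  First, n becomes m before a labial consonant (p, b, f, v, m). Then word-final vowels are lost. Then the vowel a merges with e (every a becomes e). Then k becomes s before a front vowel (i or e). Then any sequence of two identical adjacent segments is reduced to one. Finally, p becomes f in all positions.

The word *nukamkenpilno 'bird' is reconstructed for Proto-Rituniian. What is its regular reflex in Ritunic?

Ritunic: *nukamkenpilno > nukamkempilno > nukamkempiln > nukemkempiln > nusemsempiln > nusemsemfiln  (by nasal place assimilation, apocope, vowel merger, palatalisation, unconditioned shift)

nusemsemfiln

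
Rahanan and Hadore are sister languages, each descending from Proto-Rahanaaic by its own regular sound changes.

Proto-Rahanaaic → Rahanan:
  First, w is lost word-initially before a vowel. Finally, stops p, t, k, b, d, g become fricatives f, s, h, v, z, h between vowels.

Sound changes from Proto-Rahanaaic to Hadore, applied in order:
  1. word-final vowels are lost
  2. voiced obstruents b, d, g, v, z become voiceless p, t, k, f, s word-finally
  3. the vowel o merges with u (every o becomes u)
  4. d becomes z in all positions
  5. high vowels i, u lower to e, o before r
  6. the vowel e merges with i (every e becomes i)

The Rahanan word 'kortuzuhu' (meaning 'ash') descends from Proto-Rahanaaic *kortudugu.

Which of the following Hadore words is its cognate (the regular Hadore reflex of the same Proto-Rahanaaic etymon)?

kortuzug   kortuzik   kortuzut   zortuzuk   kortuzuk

kortuzuk

Hadore: start from *kortudugu.
  rule 1 (apocope): kortudugu → kortudug
  rule 2 (final devoicing): kortudug → kortuduk
  rule 3 (vowel merger): kortuduk → kurtuduk
  rule 4 (unconditioned shift): kurtuduk → kurtuzuk
  rule 5 (pre-rhotic lowering): kurtuzuk → kortuzuk
  rule 6: no change — kortuzuk
  ⇒ Hadore kortuzuk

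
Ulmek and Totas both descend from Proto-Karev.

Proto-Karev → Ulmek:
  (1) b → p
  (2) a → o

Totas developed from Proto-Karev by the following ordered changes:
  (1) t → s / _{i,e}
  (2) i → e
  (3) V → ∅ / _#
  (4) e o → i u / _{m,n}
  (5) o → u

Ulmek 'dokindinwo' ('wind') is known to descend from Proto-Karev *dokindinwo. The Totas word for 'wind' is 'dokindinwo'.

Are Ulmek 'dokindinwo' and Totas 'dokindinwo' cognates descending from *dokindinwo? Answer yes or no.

Derive the expected Totas reflex of *dokindinwo:
Totas: start from *dokindinwo.
  rule 1: no change — dokindinwo
  rule 2 (vowel merger): dokindinwo → dokendenwo
  rule 3 (apocope): dokendenwo → dokendenw
  rule 4 (pre-nasal raising): dokendenw → dokindinw
  rule 5 (vowel merger): dokindinw → dukindinw
  ⇒ Totas dukindinw
The regular Totas reflex would be 'dukindinw', but the attested form is 'dokindinwo'. The correspondence is irregular, so they are not cognates (the Totas form has a different source).

no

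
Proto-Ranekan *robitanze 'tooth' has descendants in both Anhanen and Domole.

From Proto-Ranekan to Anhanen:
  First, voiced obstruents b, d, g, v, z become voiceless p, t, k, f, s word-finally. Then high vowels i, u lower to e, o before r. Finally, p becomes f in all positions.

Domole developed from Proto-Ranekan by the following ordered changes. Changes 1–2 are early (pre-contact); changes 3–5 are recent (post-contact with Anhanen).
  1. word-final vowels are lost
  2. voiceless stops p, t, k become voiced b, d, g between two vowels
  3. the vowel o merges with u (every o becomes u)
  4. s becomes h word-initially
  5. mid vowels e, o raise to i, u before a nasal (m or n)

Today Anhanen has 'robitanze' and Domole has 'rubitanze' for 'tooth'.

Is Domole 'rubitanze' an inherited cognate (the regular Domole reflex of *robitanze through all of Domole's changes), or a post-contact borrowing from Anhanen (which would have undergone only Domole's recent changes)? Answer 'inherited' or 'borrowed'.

If inherited, *robitanze would pass through all of Domole's changes:
Domole: start from *robitanze.
  rule 1 (apocope): robitanze → robitanz
  rule 2 (intervocalic voicing): robitanz → robidanz
  rule 3 (vowel merger): robidanz → rubidanz
  rule 4: no change — rubidanz
  rule 5: no change — rubidanz
  ⇒ Domole rubidanz
If borrowed from Anhanen 'robitanze' after the early changes, it would undergo only the recent ones:
  rule 3 (vowel merger): robitanze → rubitanze
  rule 4 (debuccalisation): no change (rubitanze)
  rule 5 (pre-nasal raising): no change (rubitanze)
  ⇒ as a loan: rubitanze
Domole 'rubitanze' matches the loan outcome 'rubitanze', not the inherited 'rubidanz' — it skipped the early Domole changes, so it was borrowed from Anhanen.

borrowed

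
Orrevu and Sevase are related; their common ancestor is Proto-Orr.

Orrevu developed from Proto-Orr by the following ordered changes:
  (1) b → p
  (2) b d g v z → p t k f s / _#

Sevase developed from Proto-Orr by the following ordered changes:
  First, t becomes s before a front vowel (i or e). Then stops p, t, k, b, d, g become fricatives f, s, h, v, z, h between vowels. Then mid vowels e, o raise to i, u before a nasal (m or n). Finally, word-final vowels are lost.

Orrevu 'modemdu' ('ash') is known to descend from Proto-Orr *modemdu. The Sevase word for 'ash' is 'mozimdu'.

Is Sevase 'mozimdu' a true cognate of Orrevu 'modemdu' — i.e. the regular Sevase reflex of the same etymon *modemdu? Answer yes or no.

Derive the expected Sevase reflex of *modemdu:
Sevase: start from *modemdu.
  rule 1: no change — modemdu
  rule 2 (intervocalic lenition): modemdu → mozemdu
  rule 3 (pre-nasal raising): mozemdu → mozimdu
  rule 4 (apocope): mozimdu → mozimd
  ⇒ Sevase mozimd
The regular Sevase reflex would be 'mozimd', but the attested form is 'mozimdu'. The correspondence is irregular, so they are not cognates (the Sevase form has a different source).

no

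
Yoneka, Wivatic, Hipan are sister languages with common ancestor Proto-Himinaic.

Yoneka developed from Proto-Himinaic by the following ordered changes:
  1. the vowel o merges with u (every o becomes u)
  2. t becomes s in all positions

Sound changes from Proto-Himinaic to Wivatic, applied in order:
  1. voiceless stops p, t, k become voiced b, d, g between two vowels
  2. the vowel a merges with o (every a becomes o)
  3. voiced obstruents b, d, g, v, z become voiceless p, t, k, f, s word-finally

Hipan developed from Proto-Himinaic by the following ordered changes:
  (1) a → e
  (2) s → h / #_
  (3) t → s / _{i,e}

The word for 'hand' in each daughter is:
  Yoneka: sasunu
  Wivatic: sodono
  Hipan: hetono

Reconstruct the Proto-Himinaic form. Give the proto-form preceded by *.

Position 3: Yoneka has s, Wivatic has d, Hipan has t. Hipan preserves t here (none of its changes turn any other segment into t), so the proto-segment is *t.
Position 1: Yoneka has s, Wivatic has s, Hipan has h. Taking the neighbouring segments as reconstructed: Yoneka s could go back to *t or *s; Wivatic s can only go back to *s; Hipan h could go back to *s or *h — the one source consistent with every daughter is *s.
Verify the candidate proto-form against each daughter:
Yoneka: *satono > satunu > sasunu  (by vowel merger, unconditioned shift)
Wivatic: *satono > sadono > sodono  (by intervocalic voicing, vowel merger)
Hipan: *satono
  satono → setono   [vowel merger]
  setono → hetono   [debuccalisation]
  hetono (rule 3 does not apply)
  giving Hipan hetono.
No other proto-form is consistent with every reflex, so the reconstruction is *satono.

*satono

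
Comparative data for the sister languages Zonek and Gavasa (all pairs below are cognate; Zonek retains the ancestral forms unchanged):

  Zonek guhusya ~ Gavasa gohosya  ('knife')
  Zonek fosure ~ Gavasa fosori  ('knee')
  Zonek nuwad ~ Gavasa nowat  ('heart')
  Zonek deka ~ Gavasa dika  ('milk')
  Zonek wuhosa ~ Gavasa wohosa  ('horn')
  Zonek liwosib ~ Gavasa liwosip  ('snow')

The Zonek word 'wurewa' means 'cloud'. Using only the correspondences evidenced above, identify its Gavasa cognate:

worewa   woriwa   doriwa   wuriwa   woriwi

fosure ~ fosori — Zonek u corresponds to Gavasa o after a consonant, before r.
deka ~ dika — Zonek e corresponds to Gavasa i after a consonant, before a consonant other than r, m, n, p, b, f, v.
Applying these to Zonek 'wurewa':
  wurewa → worewa   (u→o after a consonant, before r)
  worewa → woriwa   (e→i after a consonant, before a consonant other than r, m, n, p, b, f, v)
So the Gavasa cognate is 'woriwa'.

woriwa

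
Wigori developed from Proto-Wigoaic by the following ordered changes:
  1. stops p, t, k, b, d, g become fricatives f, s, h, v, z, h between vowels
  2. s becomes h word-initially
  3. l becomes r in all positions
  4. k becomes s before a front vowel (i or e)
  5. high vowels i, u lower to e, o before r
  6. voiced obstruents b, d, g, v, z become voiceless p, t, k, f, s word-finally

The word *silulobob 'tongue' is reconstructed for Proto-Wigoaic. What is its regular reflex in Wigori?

Wigori: start from *silulobob.
  rule 1 (intervocalic lenition): silulobob → silulovob
  rule 2 (debuccalisation): silulovob → hilulovob
  rule 3 (unconditioned shift): hilulovob → hirurovob
  rule 4: no change — hirurovob
  rule 5 (pre-rhotic lowering): hirurovob → herorovob
  rule 6 (final devoicing): herorovob → herorovop
  ⇒ Wigori herorovop

herorovop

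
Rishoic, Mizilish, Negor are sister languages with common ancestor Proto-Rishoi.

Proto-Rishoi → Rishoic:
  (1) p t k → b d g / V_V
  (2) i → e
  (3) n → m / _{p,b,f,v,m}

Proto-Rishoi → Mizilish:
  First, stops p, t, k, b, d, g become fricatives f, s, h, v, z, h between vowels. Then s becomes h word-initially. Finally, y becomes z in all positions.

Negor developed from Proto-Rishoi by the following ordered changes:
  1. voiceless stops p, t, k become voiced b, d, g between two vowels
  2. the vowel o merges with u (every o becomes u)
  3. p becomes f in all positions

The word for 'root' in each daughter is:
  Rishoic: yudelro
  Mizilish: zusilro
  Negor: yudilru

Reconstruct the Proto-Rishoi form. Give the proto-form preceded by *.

Position 3: Rishoic has d, Mizilish has s, Negor has d. Taking the neighbouring segments as reconstructed: Rishoic d could go back to *t or *d; Mizilish s could go back to *t or *s; Negor d could go back to *t or *d — the one source consistent with every daughter is *t.
Position 1: Rishoic has y, Mizilish has z, Negor has y. Rishoic preserves y here (none of its changes turn any other segment into y), so the proto-segment is *y.
Continuing position by position gives *yutilro; check it forward:
Rishoic: *yutilro > yudilro > yudelro  (by intervocalic voicing, vowel merger)
Mizilish: *yutilro > yusilro > zusilro  (by intervocalic lenition, unconditioned shift)
Negor: *yutilro
  yutilro → yudilro   [intervocalic voicing]
  yudilro → yudilru   [vowel merger]
  yudilru (rule 3 does not apply)
  giving Negor yudilru.
Only *yutilro yields all of Rishoic yudelro, Mizilish zusilro, Negor yudilru.

*yutilro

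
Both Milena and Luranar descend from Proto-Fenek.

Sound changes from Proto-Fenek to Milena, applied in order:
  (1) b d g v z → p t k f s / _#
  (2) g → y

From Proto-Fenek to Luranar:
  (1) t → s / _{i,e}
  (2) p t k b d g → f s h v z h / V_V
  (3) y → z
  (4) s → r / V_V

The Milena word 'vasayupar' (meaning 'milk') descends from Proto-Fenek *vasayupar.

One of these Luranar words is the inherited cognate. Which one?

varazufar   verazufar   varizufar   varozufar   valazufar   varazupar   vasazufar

varazufar

Luranar: *vasayupar > vasayufar > vasazufar > varazufar  (by intervocalic lenition, unconditioned shift, rhotacism)
Only 'varazufar' matches the regular Luranar development of *vasayupar.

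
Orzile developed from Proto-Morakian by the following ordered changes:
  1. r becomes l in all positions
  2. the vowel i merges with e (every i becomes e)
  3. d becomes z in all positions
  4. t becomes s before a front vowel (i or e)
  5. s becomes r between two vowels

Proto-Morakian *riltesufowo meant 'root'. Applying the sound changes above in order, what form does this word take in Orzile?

lelserufowo

Orzile: start from *riltesufowo.
  rule 1 (unconditioned shift): riltesufowo → liltesufowo
  rule 2 (vowel merger): liltesufowo → leltesufowo
  rule 3: no change — leltesufowo
  rule 4 (palatalisation): leltesufowo → lelsesufowo
  rule 5 (rhotacism): lelsesufowo → lelserufowo
  ⇒ Orzile lelserufowo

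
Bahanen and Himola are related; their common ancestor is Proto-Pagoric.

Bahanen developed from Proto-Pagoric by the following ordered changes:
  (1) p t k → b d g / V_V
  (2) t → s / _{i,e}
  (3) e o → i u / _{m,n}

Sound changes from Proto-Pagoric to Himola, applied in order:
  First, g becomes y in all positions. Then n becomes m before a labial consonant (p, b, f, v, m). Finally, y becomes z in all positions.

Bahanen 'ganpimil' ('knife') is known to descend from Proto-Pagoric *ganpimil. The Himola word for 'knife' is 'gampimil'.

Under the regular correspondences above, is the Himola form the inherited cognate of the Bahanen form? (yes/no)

no

Derive the expected Himola reflex of *ganpimil:
Himola: start from *ganpimil.
  rule 1 (unconditioned shift): ganpimil → yanpimil
  rule 2 (nasal place assimilation): yanpimil → yampimil
  rule 3 (unconditioned shift): yampimil → zampimil
  ⇒ Himola zampimil
The regular Himola reflex would be 'zampimil', but the attested form is 'gampimil'. The correspondence is irregular, so they are not cognates (the Himola form has a different source).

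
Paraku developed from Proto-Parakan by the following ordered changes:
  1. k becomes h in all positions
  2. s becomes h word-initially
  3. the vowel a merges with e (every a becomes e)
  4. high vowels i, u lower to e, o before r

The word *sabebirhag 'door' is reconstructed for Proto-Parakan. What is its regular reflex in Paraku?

hebeberheg

Paraku: start from *sabebirhag.
  rule 1: no change — sabebirhag
  rule 2 (debuccalisation): sabebirhag → habebirhag
  rule 3 (vowel merger): habebirhag → hebebirheg
  rule 4 (pre-rhotic lowering): hebebirheg → hebeberheg
  ⇒ Paraku hebeberheg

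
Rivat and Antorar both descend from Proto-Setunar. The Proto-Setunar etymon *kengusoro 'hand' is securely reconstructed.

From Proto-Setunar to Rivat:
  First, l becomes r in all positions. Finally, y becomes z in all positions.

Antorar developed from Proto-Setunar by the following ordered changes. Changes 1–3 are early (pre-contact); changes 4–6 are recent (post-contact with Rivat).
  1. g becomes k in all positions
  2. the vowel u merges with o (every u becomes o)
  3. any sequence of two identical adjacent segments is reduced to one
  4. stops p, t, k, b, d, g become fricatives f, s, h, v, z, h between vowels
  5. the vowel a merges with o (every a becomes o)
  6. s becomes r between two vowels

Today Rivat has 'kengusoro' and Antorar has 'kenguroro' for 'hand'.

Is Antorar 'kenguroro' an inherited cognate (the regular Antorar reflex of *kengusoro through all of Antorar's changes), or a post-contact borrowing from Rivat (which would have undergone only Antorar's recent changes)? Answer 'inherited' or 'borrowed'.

borrowed

If inherited, *kengusoro would pass through all of Antorar's changes:
Antorar: *kengusoro > kenkusoro > kenkosoro > kenkororo  (by unconditioned shift, vowel merger, rhotacism)
If borrowed from Rivat 'kengusoro' after the early changes, it would undergo only the recent ones:
  rule 4 (intervocalic lenition): no change (kengusoro)
  rule 5 (vowel merger): no change (kengusoro)
  rule 6 (rhotacism): kengusoro → kenguroro
  ⇒ as a loan: kenguroro
Antorar 'kenguroro' matches the loan outcome 'kenguroro', not the inherited 'kenkororo' — it skipped the early Antorar changes, so it was borrowed from Rivat.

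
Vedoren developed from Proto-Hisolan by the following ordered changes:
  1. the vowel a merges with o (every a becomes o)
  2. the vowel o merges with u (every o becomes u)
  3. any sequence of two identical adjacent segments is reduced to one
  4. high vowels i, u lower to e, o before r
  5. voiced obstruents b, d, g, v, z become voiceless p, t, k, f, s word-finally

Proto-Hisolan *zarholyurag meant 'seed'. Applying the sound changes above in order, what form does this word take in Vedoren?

zorhulyoruk

Vedoren: *zarholyurag > zorholyurog > zurhulyurug > zorhulyorug > zorhulyoruk  (by vowel merger, vowel merger, pre-rhotic lowering, final devoicing)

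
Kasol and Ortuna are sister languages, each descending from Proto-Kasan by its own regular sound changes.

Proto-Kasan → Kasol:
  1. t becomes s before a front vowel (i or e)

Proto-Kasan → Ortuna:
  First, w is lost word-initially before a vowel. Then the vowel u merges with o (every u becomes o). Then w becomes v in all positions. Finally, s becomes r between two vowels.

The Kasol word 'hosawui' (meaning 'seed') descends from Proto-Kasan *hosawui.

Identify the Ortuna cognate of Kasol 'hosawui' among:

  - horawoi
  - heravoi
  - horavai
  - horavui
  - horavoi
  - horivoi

Ortuna: *hosawui
  hosawui (rule 1 does not apply)
  hosawui → hosawoi   [vowel merger]
  hosawoi → hosavoi   [unconditioned shift]
  hosavoi → horavoi   [rhotacism]
  giving Ortuna horavoi.
Among the options, 'horavoi' alone shows every Ortuna change applied in order.

horavoi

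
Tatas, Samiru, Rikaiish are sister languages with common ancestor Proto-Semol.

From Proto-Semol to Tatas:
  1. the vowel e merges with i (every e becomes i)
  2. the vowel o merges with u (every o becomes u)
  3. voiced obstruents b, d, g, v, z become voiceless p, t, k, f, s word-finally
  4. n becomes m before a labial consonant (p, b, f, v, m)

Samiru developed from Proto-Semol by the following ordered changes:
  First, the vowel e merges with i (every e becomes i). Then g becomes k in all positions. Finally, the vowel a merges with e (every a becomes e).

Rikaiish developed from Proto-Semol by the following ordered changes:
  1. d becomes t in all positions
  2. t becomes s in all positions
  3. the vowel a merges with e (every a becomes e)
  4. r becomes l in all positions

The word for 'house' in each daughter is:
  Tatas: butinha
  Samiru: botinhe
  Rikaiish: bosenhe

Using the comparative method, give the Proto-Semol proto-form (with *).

*botenha

Position 4: Tatas has i, Samiru has i, Rikaiish has e. Taking the neighbouring segments as reconstructed: Tatas i could go back to *e or *i; Samiru i could go back to *e or *i; Rikaiish e could go back to *a or *e — the one source consistent with every daughter is *e.
Position 7: Tatas has a, Samiru has e, Rikaiish has e. Tatas preserves a here (none of its changes turn any other segment into a), so the proto-segment is *a.
Verify the candidate proto-form against each daughter:
Tatas: *botenha > botinha > butinha  (by vowel merger, vowel merger)
Samiru: start from *botenha.
  rule 1 (vowel merger): botenha → botinha
  rule 2: no change — botinha
  rule 3 (vowel merger): botinha → botinhe
  ⇒ Samiru botinhe
Rikaiish: *botenha
  botenha (rule 1 does not apply)
  botenha → bosenha   [unconditioned shift]
  bosenha → bosenhe   [vowel merger]
  bosenhe (rule 4 does not apply)
  giving Rikaiish bosenhe.
No other proto-form is consistent with every reflex, so the reconstruction is *botenha.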